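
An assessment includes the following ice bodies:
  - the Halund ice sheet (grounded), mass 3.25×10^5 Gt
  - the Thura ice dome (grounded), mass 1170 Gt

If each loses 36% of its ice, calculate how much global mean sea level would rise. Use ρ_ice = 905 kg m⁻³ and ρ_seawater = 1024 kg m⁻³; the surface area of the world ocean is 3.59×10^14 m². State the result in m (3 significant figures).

Halund: 0.36 × 3.25×10^5 Gt = 1.170×10^17 kg; dividing by ρ_w = 1024 kg m⁻³ gives 1.143×10^14 m³ of water.
Thura: 0.36 × 1170 Gt = 4.212×10^14 kg; dividing by ρ_w = 1024 kg m⁻³ gives 4.113×10^11 m³ of water.
Total added water ≈ 1.147×10^14 m³ over 3.59×10^14 m² → Δh = 0.319 m.

≈ 0.319 m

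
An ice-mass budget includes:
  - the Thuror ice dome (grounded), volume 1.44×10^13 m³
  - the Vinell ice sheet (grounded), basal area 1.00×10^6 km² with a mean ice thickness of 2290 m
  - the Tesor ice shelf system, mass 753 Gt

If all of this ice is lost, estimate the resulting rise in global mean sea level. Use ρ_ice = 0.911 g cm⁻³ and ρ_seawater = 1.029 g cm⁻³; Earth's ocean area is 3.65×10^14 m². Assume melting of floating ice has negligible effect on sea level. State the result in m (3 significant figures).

Thuror: 1.44×10^13 m³ × (911/1029) = 1.275×10^13 m³ of water.
Vinell: ice volume = 1.00×10^6 km² × 2290 m = 2.290×10^6 km³; 2.290×10^6 × (911/1029) = 2.027×10^6 km³ of water.
The Tesor ice shelf system is floating and already displaces its own weight of water, so its melt adds essentially nothing to sea level.
Total added water ≈ 2.040×10^15 m³ over 3.65×10^14 m² → Δh = 5.59 m.

≈ 5.59 m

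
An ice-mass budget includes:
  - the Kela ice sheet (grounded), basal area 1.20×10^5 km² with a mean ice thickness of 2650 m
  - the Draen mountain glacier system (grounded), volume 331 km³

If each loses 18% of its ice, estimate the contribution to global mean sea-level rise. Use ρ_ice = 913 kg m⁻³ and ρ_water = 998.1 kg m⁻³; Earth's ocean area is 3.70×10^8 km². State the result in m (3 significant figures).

≈ 0.142 m

Kela: ice volume = 1.20×10^5 km² × 2650 m = 3.180×10^5 km³; 0.18 × 3.180×10^5 × (913/998.1) = 5.236×10^4 km³ of water.
Draen: 0.18 × 331 km³ × (913/998.1) = 54.50 km³ of water.
Total added water ≈ 5.241×10^13 m³ over 3.70×10^14 m² → Δh = 0.142 m.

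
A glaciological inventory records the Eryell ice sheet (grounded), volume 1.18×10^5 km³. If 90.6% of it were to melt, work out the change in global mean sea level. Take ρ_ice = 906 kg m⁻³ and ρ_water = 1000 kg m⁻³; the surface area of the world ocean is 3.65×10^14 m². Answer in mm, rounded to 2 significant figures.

≈ 270 mm

Eryell: 0.906 × 1.18×10^5 km³ × (906/1000) = 9.686×10^4 km³ of water.
Spread over 3.65×10^14 m² of ocean, Δh = 9.686×10^13 / 3.65×10^14 = 0.265 m = 270 mm.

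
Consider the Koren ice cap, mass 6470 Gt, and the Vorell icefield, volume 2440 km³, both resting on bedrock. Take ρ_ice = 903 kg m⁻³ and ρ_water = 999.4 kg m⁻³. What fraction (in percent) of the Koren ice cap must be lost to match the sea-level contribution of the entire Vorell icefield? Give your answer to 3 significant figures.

Equal sea-level rise means equal mass of meltwater, i.e. equal mass of ice lost.
Ice mass of Vorell: 2.203×10^15 kg; ice mass of Koren: 6.470×10^15 kg.
Fraction required = 2.203×10^15 / 6.470×10^15 = 0.341 → 34.1 %.

≈ 34.1 %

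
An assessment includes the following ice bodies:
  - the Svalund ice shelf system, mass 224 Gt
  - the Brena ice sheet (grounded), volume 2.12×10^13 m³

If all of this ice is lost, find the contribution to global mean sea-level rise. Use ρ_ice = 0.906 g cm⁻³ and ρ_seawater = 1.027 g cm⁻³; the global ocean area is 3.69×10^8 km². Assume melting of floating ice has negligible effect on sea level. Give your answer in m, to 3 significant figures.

≈ 0.0507 m

The Svalund ice shelf system is floating and already displaces its own weight of water, so its melt adds essentially nothing to sea level.
Brena: 2.12×10^13 m³ × (906/1027) = 1.870×10^13 m³ of water.
Total added water ≈ 1.870×10^13 m³ over 3.69×10^14 m² → Δh = 0.0507 m.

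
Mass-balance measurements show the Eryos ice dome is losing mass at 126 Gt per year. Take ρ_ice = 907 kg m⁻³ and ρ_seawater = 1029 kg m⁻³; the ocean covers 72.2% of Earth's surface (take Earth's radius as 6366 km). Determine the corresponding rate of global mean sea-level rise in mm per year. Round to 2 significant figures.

≈ 0.33 mm/yr

ρ_w = 1029 kg m⁻³. Annual water volume added = 126 Gt / ρ_w = 1.260×10^14 kg / 1029 kg m⁻³ = 1.224×10^11 m³.
Δh per year = 1.224×10^11 / 3.68×10^14 = 3.33×10^-4 m = 0.33 mm.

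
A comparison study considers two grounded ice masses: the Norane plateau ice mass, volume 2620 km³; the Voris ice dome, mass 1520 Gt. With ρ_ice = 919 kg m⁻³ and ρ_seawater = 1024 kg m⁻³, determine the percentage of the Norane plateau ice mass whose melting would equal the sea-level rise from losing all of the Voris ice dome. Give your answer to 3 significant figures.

Equal sea-level rise means equal mass of meltwater, i.e. equal mass of ice lost.
Ice mass of Voris: 1.520×10^15 kg; ice mass of Norane: 2.408×10^15 kg.
Fraction required = 1.520×10^15 / 2.408×10^15 = 0.631 → 63.1 %.

≈ 63.1 %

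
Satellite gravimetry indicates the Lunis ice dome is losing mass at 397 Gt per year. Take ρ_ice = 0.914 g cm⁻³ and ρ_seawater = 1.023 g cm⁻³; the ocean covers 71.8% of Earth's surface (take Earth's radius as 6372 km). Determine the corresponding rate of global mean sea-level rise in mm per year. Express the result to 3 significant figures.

ρ_w = 1.023 g cm⁻³ = 1023 kg m⁻³. Annual water volume added = 397 Gt / ρ_w = 3.970×10^14 kg / 1023 kg m⁻³ = 3.881×10^11 m³.
Δh per year = 3.881×10^11 / 3.66×10^14 = 1.06×10^-3 m = 1.06 mm.

≈ 1.06 mm/yr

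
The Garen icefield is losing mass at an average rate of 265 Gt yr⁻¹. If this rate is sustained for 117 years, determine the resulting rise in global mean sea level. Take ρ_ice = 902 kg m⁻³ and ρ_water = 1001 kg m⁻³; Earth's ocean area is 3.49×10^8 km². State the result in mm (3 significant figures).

≈ 88.8 mm

Total mass lost = 265 Gt/yr × 117 yr = 3.100×10^4 Gt = 3.100×10^16 kg.
ρ_w = 1001 kg m⁻³, so water volume = 3.100×10^16 / 1001 = 3.097×10^13 m³.
Δh = 3.097×10^13 / 3.49×10^14 = 0.0888 m = 88.8 mm.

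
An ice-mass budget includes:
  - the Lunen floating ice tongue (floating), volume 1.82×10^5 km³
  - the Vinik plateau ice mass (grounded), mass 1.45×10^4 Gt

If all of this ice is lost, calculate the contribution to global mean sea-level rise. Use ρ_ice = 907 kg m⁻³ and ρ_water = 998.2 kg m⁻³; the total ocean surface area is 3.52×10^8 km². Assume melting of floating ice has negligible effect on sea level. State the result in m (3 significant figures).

≈ 0.0413 m

The Lunen floating ice tongue is floating and already displaces its own weight of water, so its melt adds essentially nothing to sea level.
Vinik: 1.45×10^4 Gt = 1.450×10^16 kg; dividing by ρ_w = 998.2 kg m⁻³ gives 1.453×10^13 m³ of water.
Total added water ≈ 1.453×10^13 m³ over 3.52×10^14 m² → Δh = 0.0413 m.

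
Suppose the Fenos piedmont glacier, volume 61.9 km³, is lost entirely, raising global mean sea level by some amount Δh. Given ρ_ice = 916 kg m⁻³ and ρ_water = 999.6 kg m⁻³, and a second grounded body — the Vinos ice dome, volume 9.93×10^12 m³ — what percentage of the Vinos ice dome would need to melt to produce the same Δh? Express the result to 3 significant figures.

Equal sea-level rise means equal mass of meltwater, i.e. equal mass of ice lost.
Ice mass of Fenos: 5.670×10^13 kg; ice mass of Vinos: 9.096×10^15 kg.
Fraction required = 5.670×10^13 / 9.096×10^15 = 6.23×10^-3 → 0.623 %.

≈ 0.623 %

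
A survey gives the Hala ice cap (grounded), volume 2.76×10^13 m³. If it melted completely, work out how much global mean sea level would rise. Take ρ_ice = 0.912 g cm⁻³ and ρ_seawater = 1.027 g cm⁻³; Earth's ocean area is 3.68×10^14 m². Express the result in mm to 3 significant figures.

Hala: 2.76×10^13 m³ × (912/1027) = 2.451×10^13 m³ of water.
Spread over 3.68×10^14 m² of ocean, Δh = 2.451×10^13 / 3.68×10^14 = 0.0666 m = 66.6 mm.

≈ 66.6 mm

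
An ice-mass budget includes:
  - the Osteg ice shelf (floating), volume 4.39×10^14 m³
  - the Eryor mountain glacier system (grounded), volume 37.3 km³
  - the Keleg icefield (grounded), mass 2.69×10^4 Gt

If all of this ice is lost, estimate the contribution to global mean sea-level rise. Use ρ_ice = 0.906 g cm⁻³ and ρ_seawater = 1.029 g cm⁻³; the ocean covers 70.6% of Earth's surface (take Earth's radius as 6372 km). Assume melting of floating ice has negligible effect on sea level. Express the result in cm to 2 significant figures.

The Osteg ice shelf is floating and already displaces its own weight of water, so its melt adds essentially nothing to sea level.
Eryor: 37.3 km³ × (906/1029) = 32.84 km³ of water.
Keleg: 2.69×10^4 Gt = 2.690×10^16 kg; dividing by ρ_w = 1.029 g cm⁻³ = 1029 kg m⁻³ gives 2.614×10^13 m³ of water.
Total added water ≈ 2.617×10^13 m³ over 3.60×10^14 m² → Δh = 0.0727 m = 7.3 cm.

≈ 7.3 cm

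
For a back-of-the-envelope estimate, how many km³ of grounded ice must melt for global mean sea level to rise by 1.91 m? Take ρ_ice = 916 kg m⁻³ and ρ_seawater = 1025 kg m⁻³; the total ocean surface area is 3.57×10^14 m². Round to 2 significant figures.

Required water volume = Δh × A = 1.91 m × 3.57×10^14 m² = 6.819×10^14 m³ = 6.819×10^5 km³.
Ice volume = water volume × ρ_w/ρ_ice = 6.819×10^5 × 1025/916 = 7.6×10^5 km³.

≈ 7.6×10^5 km³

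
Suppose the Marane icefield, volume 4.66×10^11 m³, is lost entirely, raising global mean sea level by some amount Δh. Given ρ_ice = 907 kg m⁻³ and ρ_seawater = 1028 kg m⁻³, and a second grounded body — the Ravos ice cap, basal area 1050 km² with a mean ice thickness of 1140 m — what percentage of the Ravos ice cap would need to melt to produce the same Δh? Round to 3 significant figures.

Equal sea-level rise means equal mass of meltwater, i.e. equal mass of ice lost.
Ice mass of Marane: 4.227×10^14 kg; ice mass of Ravos: 1.086×10^15 kg.
Fraction required = 4.227×10^14 / 1.086×10^15 = 0.389 → 38.9 %.

≈ 38.9 %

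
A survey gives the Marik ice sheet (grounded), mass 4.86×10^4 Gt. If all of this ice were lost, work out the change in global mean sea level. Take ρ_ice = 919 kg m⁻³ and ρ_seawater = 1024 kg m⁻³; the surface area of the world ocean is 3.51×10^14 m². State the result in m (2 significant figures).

Marik: 4.86×10^4 Gt = 4.860×10^16 kg; dividing by ρ_w = 1024 kg m⁻³ gives 4.746×10^13 m³ of water.
Spread over 3.51×10^14 m² of ocean, Δh = 4.746×10^13 / 3.51×10^14 = 0.135 m.

≈ 0.14 m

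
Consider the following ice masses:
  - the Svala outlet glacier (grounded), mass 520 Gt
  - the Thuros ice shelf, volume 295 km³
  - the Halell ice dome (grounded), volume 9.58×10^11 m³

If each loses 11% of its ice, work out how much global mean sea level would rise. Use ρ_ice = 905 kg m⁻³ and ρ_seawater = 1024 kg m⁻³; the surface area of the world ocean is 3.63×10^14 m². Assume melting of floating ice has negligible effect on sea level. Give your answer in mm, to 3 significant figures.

Svala: 0.11 × 520 Gt = 5.720×10^13 kg; dividing by ρ_w = 1024 kg m⁻³ gives 5.586×10^10 m³ of water.
The Thuros ice shelf is floating and already displaces its own weight of water, so its melt adds essentially nothing to sea level.
Halell: 0.11 × 9.58×10^11 m³ × (905/1024) = 9.313×10^10 m³ of water.
Total added water ≈ 1.490×10^11 m³ over 3.63×10^14 m² → Δh = 4.10×10^-4 m = 0.410 mm.

≈ 0.410 mm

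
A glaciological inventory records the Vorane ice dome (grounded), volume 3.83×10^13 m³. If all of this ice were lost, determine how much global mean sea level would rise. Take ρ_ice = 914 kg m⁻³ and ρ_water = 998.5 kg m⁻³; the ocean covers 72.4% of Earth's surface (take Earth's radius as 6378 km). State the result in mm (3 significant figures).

≈ 94.7 mm

Vorane: 3.83×10^13 m³ × (914/998.5) = 3.506×10^13 m³ of water.
Spread over 3.70×10^14 m² of ocean, Δh = 3.506×10^13 / 3.70×10^14 = 0.0947 m = 94.7 mm.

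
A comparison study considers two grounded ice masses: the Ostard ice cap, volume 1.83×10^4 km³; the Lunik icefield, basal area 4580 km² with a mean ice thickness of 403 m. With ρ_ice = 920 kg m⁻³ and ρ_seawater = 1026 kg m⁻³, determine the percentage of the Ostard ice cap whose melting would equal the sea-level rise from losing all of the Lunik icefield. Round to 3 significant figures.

≈ 10.1 %

Equal sea-level rise means equal mass of meltwater, i.e. equal mass of ice lost.
Ice mass of Lunik: 1.698×10^15 kg; ice mass of Ostard: 1.684×10^16 kg.
Fraction required = 1.698×10^15 / 1.684×10^16 = 0.101 → 10.1 %.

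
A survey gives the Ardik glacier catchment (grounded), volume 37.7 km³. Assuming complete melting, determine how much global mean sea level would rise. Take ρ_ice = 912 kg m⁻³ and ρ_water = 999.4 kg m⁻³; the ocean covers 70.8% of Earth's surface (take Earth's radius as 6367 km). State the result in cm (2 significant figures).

≈ 9.5×10^-3 cm

Ardik: 37.7 km³ × (912/999.4) = 34.40 km³ of water.
Spread over 3.61×10^14 m² of ocean, Δh = 3.440×10^10 / 3.61×10^14 = 9.54×10^-5 m = 9.5×10^-3 cm.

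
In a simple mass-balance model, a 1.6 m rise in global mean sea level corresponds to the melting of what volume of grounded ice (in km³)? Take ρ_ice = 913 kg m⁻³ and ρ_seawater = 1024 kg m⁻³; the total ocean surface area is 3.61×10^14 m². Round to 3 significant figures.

≈ 6.48×10^5 km³

Required water volume = Δh × A = 1.6 m × 3.61×10^14 m² = 5.776×10^14 m³ = 5.776×10^5 km³.
Ice volume = water volume × ρ_w/ρ_ice = 5.776×10^5 × 1024/913 = 6.48×10^5 km³.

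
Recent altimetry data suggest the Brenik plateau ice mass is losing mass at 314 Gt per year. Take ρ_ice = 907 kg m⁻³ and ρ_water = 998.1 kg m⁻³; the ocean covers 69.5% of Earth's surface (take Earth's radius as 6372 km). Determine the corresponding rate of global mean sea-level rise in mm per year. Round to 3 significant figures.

ρ_w = 998.1 kg m⁻³. Annual water volume added = 314 Gt / ρ_w = 3.140×10^14 kg / 998.1 kg m⁻³ = 3.146×10^11 m³.
Δh per year = 3.146×10^11 / 3.55×10^14 = 8.87×10^-4 m = 0.887 mm.

≈ 0.887 mm/yr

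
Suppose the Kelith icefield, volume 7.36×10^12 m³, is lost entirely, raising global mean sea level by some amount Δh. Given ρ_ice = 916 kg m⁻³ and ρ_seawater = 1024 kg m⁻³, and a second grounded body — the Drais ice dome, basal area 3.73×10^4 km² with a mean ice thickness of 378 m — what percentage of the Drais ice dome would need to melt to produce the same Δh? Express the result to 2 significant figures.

≈ 52 %

Equal sea-level rise means equal mass of meltwater, i.e. equal mass of ice lost.
Ice mass of Kelith: 6.742×10^15 kg; ice mass of Drais: 1.292×10^16 kg.
Fraction required = 6.742×10^15 / 1.292×10^16 = 0.522 → 52 %.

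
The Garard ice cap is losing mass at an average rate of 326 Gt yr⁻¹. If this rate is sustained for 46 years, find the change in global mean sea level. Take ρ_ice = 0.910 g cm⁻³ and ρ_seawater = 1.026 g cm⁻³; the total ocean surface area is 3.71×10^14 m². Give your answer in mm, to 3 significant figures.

Total mass lost = 326 Gt/yr × 46 yr = 1.500×10^4 Gt = 1.500×10^16 kg.
ρ_w = 1.026 g cm⁻³ = 1026 kg m⁻³, so water volume = 1.500×10^16 / 1026 = 1.462×10^13 m³.
Δh = 1.462×10^13 / 3.71×10^14 = 0.0394 m = 39.4 mm.

≈ 39.4 mm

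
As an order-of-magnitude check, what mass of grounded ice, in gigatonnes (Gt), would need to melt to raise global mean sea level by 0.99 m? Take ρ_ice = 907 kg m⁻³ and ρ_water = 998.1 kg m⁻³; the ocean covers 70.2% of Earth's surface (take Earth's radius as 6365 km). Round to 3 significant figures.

≈ 3.53×10^5 Gt

Required water volume = Δh × A = 0.99 m × 3.57×10^14 m² = 3.538×10^14 m³.
ρ_w = 998.1 kg m⁻³, so the mass of water = 3.538×10^14 m³ × 998.1 kg m⁻³ = 3.531×10^17 kg = 3.53×10^5 Gt (and the same mass of ice, by conservation).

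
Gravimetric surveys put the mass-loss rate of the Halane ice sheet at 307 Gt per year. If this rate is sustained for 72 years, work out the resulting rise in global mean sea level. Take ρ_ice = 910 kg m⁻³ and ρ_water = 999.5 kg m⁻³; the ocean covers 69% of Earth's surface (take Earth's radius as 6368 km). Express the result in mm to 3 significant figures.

Total mass lost = 307 Gt/yr × 72 yr = 2.210×10^4 Gt = 2.210×10^16 kg.
ρ_w = 999.5 kg m⁻³, so water volume = 2.210×10^16 / 999.5 = 2.212×10^13 m³.
Δh = 2.212×10^13 / 3.52×10^14 = 0.0629 m = 62.9 mm.

≈ 62.9 mm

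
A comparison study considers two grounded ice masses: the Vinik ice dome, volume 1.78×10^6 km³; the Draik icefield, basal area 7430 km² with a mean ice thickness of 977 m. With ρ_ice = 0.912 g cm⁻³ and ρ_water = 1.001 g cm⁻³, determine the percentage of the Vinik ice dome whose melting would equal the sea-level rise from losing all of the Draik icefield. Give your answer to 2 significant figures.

Equal sea-level rise means equal mass of meltwater, i.e. equal mass of ice lost.
Ice mass of Draik: 6.620×10^15 kg; ice mass of Vinik: 1.623×10^18 kg.
Fraction required = 6.620×10^15 / 1.623×10^18 = 4.08×10^-3 → 0.41 %.

≈ 0.41 %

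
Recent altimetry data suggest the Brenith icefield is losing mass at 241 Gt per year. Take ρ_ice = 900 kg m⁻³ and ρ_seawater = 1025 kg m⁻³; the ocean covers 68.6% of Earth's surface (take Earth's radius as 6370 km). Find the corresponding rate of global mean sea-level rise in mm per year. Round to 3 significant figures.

ρ_w = 1025 kg m⁻³. Annual water volume added = 241 Gt / ρ_w = 2.410×10^14 kg / 1025 kg m⁻³ = 2.351×10^11 m³.
Δh per year = 2.351×10^11 / 3.50×10^14 = 6.72×10^-4 m = 0.672 mm.

≈ 0.672 mm/yr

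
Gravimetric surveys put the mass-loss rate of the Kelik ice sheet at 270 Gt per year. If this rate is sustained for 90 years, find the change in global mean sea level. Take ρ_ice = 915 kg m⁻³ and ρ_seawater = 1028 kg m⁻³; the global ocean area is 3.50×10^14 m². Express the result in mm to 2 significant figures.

≈ 68 mm

Total mass lost = 270 Gt/yr × 90 yr = 2.430×10^4 Gt = 2.430×10^16 kg.
ρ_w = 1028 kg m⁻³, so water volume = 2.430×10^16 / 1028 = 2.364×10^13 m³.
Δh = 2.364×10^13 / 3.50×10^14 = 0.0675 m = 68 mm.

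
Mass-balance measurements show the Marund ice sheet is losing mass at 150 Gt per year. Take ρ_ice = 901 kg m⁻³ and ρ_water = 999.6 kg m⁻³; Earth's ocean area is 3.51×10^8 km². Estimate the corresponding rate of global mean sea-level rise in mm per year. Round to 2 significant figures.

≈ 0.43 mm/yr

ρ_w = 999.6 kg m⁻³. Annual water volume added = 150 Gt / ρ_w = 1.500×10^14 kg / 999.6 kg m⁻³ = 1.501×10^11 m³.
Δh per year = 1.501×10^11 / 3.51×10^14 = 4.28×10^-4 m = 0.43 mm.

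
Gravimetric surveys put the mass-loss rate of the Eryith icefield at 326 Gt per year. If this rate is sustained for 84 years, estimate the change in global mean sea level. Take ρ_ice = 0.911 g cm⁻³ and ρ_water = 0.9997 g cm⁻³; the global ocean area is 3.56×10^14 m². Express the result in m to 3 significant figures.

Total mass lost = 326 Gt/yr × 84 yr = 2.738×10^4 Gt = 2.738×10^16 kg.
ρ_w = 0.9997 g cm⁻³ = 999.7 kg m⁻³, so water volume = 2.738×10^16 / 999.7 = 2.739×10^13 m³.
Δh = 2.739×10^13 / 3.56×10^14 = 0.0769 m.

≈ 0.0769 m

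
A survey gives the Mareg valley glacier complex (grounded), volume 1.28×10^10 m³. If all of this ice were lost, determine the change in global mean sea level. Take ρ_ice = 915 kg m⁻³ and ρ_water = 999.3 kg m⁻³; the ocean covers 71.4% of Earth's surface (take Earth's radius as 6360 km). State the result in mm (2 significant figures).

Mareg: 1.28×10^10 m³ × (915/999.3) = 1.172×10^10 m³ of water.
Spread over 3.63×10^14 m² of ocean, Δh = 1.172×10^10 / 3.63×10^14 = 3.23×10^-5 m = 0.032 mm.

≈ 0.032 mm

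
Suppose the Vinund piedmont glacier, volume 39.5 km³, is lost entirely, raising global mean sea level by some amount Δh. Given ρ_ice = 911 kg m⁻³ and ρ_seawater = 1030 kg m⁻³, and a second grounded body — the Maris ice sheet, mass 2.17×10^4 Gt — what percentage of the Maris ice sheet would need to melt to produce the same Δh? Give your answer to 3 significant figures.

≈ 0.166 %

Equal sea-level rise means equal mass of meltwater, i.e. equal mass of ice lost.
Ice mass of Vinund: 3.598×10^13 kg; ice mass of Maris: 2.170×10^16 kg.
Fraction required = 3.598×10^13 / 2.170×10^16 = 1.66×10^-3 → 0.166 %.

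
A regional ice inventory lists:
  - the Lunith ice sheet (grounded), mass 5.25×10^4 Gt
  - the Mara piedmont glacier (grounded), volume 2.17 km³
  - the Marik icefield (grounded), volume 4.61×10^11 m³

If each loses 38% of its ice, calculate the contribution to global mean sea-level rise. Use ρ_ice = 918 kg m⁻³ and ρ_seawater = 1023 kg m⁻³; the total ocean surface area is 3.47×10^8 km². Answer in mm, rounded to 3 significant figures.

Lunith: 0.38 × 5.25×10^4 Gt = 1.995×10^16 kg; dividing by ρ_w = 1023 kg m⁻³ gives 1.950×10^13 m³ of water.
Mara: 0.38 × 2.17 km³ × (918/1023) = 0.7400 km³ of water.
Marik: 0.38 × 4.61×10^11 m³ × (918/1023) = 1.572×10^11 m³ of water.
Total added water ≈ 1.966×10^13 m³ over 3.47×10^14 m² → Δh = 0.0567 m = 56.7 mm.

≈ 56.7 mm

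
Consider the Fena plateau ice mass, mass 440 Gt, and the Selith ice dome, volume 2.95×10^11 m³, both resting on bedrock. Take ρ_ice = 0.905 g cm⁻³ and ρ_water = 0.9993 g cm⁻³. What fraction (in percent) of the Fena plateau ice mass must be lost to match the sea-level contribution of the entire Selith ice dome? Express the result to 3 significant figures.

≈ 60.7 %

Equal sea-level rise means equal mass of meltwater, i.e. equal mass of ice lost.
Ice mass of Selith: 2.670×10^14 kg; ice mass of Fena: 4.400×10^14 kg.
Fraction required = 2.670×10^14 / 4.400×10^14 = 0.607 → 60.7 %.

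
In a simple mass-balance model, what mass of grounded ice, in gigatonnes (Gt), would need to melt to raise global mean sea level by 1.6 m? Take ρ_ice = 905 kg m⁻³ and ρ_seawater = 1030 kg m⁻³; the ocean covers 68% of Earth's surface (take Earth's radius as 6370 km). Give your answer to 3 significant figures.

Required water volume = Δh × A = 1.6 m × 3.47×10^14 m² = 5.548×10^14 m³.
ρ_w = 1030 kg m⁻³, so the mass of water = 5.548×10^14 m³ × 1030 kg m⁻³ = 5.714×10^17 kg = 5.71×10^5 Gt (and the same mass of ice, by conservation).

≈ 5.71×10^5 Gt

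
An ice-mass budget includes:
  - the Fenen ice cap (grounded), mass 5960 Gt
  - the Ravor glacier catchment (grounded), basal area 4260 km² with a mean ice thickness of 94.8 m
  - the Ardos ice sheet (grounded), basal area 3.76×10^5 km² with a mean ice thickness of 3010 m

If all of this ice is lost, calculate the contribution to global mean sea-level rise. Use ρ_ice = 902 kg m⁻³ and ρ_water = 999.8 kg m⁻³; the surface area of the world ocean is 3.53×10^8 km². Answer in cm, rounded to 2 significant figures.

≈ 290 cm

Fenen: 5960 Gt = 5.960×10^15 kg; dividing by ρ_w = 999.8 kg m⁻³ gives 5.961×10^12 m³ of water.
Ravor: ice volume = 4260 km² × 94.8 m = 403.8 km³; 403.8 × (902/999.8) = 364.3 km³ of water.
Ardos: ice volume = 3.76×10^5 km² × 3010 m = 1.132×10^6 km³; 1.132×10^6 × (902/999.8) = 1.021×10^6 km³ of water.
Total added water ≈ 1.027×10^15 m³ over 3.53×10^14 m² → Δh = 2.91 m = 290 cm.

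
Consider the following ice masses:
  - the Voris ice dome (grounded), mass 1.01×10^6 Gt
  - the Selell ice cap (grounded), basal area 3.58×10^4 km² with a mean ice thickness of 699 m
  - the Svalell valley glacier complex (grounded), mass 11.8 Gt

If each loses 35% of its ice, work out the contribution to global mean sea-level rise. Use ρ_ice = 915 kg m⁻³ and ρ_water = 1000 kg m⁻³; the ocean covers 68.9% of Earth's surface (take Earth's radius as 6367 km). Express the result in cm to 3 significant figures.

≈ 103 cm

Voris: 0.35 × 1.01×10^6 Gt = 3.535×10^17 kg; dividing by ρ_w = 1000 kg m⁻³ gives 3.535×10^14 m³ of water.
Selell: ice volume = 3.58×10^4 km² × 699 m = 2.502×10^4 km³; 0.35 × 2.502×10^4 × (915/1000) = 8014 km³ of water.
Svalell: 0.35 × 11.8 Gt = 4.130×10^12 kg; dividing by ρ_w = 1000 kg m⁻³ gives 4.130×10^9 m³ of water.
Total added water ≈ 3.615×10^14 m³ over 3.51×10^14 m² → Δh = 1.03 m = 103 cm.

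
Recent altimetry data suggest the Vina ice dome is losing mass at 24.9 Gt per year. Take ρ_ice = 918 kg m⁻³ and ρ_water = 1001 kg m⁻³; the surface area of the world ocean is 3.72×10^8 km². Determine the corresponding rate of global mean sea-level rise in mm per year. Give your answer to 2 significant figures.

≈ 0.067 mm/yr

ρ_w = 1001 kg m⁻³. Annual water volume added = 24.9 Gt / ρ_w = 2.490×10^13 kg / 1001 kg m⁻³ = 2.488×10^10 m³.
Δh per year = 2.488×10^10 / 3.72×10^14 = 6.69×10^-5 m = 0.067 mm.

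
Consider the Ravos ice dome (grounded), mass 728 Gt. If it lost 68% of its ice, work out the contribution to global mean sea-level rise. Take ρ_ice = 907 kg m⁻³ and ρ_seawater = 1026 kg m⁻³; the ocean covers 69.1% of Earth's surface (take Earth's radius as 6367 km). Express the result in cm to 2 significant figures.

Ravos: 0.68 × 728 Gt = 4.950×10^14 kg; dividing by ρ_w = 1026 kg m⁻³ gives 4.825×10^11 m³ of water.
Spread over 3.52×10^14 m² of ocean, Δh = 4.825×10^11 / 3.52×10^14 = 1.37×10^-3 m = 0.14 cm.

≈ 0.14 cm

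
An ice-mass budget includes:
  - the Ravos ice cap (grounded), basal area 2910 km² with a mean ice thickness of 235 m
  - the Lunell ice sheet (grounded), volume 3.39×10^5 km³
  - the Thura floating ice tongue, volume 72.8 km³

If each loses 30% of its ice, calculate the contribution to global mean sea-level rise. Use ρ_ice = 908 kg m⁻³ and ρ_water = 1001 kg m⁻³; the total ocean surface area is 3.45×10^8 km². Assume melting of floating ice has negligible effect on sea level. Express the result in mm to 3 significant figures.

Ravos: ice volume = 2910 km² × 235 m = 683.9 km³; 0.3 × 683.9 × (908/1001) = 186.1 km³ of water.
Lunell: 0.3 × 3.39×10^5 km³ × (908/1001) = 9.225×10^4 km³ of water.
The Thura floating ice tongue is floating and already displaces its own weight of water, so its melt adds essentially nothing to sea level.
Total added water ≈ 9.244×10^13 m³ over 3.45×10^14 m² → Δh = 0.268 m = 268 mm.

≈ 268 mm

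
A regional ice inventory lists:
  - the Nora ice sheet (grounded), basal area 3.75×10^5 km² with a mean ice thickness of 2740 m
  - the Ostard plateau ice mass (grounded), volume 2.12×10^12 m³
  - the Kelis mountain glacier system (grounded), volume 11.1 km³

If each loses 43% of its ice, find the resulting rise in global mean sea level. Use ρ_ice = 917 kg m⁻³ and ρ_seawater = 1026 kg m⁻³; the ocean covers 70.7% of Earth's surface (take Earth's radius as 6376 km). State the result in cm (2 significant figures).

≈ 110 cm

Nora: ice volume = 3.75×10^5 km² × 2740 m = 1.028×10^6 km³; 0.43 × 1.028×10^6 × (917/1026) = 3.949×10^5 km³ of water.
Ostard: 0.43 × 2.12×10^12 m³ × (917/1026) = 8.148×10^11 m³ of water.
Kelis: 0.43 × 11.1 km³ × (917/1026) = 4.266 km³ of water.
Total added water ≈ 3.957×10^14 m³ over 3.61×10^14 m² → Δh = 1.10 m = 110 cm.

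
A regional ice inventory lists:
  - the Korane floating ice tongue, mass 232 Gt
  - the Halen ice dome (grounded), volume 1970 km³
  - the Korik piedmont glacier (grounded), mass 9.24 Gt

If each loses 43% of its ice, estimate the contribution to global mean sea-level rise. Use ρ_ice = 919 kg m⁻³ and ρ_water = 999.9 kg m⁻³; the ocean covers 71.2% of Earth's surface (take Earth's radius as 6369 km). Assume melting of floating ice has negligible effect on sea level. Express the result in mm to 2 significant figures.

≈ 2.2 mm

The Korane floating ice tongue is floating and already displaces its own weight of water, so its melt adds essentially nothing to sea level.
Halen: 0.43 × 1970 km³ × (919/999.9) = 778.6 km³ of water.
Korik: 0.43 × 9.24 Gt = 3.973×10^12 kg; dividing by ρ_w = 999.9 kg m⁻³ gives 3.974×10^9 m³ of water.
Total added water ≈ 7.825×10^11 m³ over 3.63×10^14 m² → Δh = 2.16×10^-3 m = 2.2 mm.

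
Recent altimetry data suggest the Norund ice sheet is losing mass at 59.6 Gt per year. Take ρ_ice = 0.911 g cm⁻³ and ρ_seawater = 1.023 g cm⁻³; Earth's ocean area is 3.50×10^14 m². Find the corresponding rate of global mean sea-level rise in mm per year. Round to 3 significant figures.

ρ_w = 1.023 g cm⁻³ = 1023 kg m⁻³. Annual water volume added = 59.6 Gt / ρ_w = 5.960×10^13 kg / 1023 kg m⁻³ = 5.826×10^10 m³.
Δh per year = 5.826×10^10 / 3.50×10^14 = 1.66×10^-4 m = 0.166 mm.

≈ 0.166 mm/yr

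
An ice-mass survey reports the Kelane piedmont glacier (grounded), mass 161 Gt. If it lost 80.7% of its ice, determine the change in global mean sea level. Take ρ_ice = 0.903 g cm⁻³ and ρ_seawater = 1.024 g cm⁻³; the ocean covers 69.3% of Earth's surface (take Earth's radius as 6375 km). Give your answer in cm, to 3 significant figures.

Kelane: 0.807 × 161 Gt = 1.299×10^14 kg; dividing by ρ_w = 1.024 g cm⁻³ = 1024 kg m⁻³ gives 1.269×10^11 m³ of water.
Spread over 3.54×10^14 m² of ocean, Δh = 1.269×10^11 / 3.54×10^14 = 3.59×10^-4 m = 0.0359 cm.

≈ 0.0359 cm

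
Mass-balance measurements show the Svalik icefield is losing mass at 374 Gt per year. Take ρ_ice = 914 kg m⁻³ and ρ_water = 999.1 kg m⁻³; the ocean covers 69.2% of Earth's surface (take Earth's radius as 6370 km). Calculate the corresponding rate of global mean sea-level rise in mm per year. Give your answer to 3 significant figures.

≈ 1.06 mm/yr

ρ_w = 999.1 kg m⁻³. Annual water volume added = 374 Gt / ρ_w = 3.740×10^14 kg / 999.1 kg m⁻³ = 3.743×10^11 m³.
Δh per year = 3.743×10^11 / 3.53×10^14 = 1.06×10^-3 m = 1.06 mm.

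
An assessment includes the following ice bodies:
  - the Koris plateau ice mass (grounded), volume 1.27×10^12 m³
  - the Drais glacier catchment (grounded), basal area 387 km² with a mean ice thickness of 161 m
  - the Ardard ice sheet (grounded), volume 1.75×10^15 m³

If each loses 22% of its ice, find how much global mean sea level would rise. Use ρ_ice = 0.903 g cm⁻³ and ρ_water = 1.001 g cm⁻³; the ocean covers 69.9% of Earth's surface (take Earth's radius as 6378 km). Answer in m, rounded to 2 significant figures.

≈ 0.97 m

Koris: 0.22 × 1.27×10^12 m³ × (903/1001) = 2.520×10^11 m³ of water.
Drais: ice volume = 387 km² × 161 m = 62.31 km³; 0.22 × 62.31 × (903/1001) = 12.37 km³ of water.
Ardard: 0.22 × 1.75×10^15 m³ × (903/1001) = 3.473×10^14 m³ of water.
Total added water ≈ 3.476×10^14 m³ over 3.57×10^14 m² → Δh = 0.973 m.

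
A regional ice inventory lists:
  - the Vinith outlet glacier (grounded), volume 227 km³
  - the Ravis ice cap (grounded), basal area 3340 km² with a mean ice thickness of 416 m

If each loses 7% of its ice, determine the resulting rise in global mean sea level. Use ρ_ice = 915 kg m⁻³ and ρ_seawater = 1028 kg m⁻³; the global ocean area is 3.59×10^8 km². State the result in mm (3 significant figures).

≈ 0.281 mm

Vinith: 0.07 × 227 km³ × (915/1028) = 14.14 km³ of water.
Ravis: ice volume = 3340 km² × 416 m = 1389 km³; 0.07 × 1389 × (915/1028) = 86.57 km³ of water.
Total added water ≈ 1.007×10^11 m³ over 3.59×10^14 m² → Δh = 2.81×10^-4 m = 0.281 mm.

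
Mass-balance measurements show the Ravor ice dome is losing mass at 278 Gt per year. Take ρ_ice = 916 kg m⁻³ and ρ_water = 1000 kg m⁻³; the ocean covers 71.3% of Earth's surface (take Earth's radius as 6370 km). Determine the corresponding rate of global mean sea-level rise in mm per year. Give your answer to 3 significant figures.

ρ_w = 1000 kg m⁻³. Annual water volume added = 278 Gt / ρ_w = 2.780×10^14 kg / 1000 kg m⁻³ = 2.780×10^11 m³.
Δh per year = 2.780×10^11 / 3.64×10^14 = 7.65×10^-4 m = 0.765 mm.

≈ 0.765 mm/yr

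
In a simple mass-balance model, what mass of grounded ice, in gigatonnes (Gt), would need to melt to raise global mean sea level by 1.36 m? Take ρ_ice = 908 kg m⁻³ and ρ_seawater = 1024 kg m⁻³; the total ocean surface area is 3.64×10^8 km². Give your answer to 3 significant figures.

≈ 5.07×10^5 Gt

Required water volume = Δh × A = 1.36 m × 3.64×10^14 m² = 4.950×10^14 m³.
ρ_w = 1024 kg m⁻³, so the mass of water = 4.950×10^14 m³ × 1024 kg m⁻³ = 5.069×10^17 kg = 5.07×10^5 Gt (and the same mass of ice, by conservation).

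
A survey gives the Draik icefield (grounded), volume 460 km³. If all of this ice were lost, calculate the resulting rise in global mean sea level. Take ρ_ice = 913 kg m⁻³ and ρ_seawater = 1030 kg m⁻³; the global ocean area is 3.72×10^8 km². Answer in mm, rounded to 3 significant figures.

≈ 1.10 mm

Draik: 460 km³ × (913/1030) = 407.7 km³ of water.
Spread over 3.72×10^14 m² of ocean, Δh = 4.077×10^11 / 3.72×10^14 = 1.10×10^-3 m = 1.10 mm.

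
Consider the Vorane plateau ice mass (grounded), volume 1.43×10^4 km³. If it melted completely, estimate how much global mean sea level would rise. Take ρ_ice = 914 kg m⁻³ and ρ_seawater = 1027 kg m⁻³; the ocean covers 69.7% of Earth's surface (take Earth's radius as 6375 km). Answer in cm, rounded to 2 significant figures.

≈ 3.6 cm

Vorane: 1.43×10^4 km³ × (914/1027) = 1.273×10^4 km³ of water.
Spread over 3.56×10^14 m² of ocean, Δh = 1.273×10^13 / 3.56×10^14 = 0.0358 m = 3.6 cm.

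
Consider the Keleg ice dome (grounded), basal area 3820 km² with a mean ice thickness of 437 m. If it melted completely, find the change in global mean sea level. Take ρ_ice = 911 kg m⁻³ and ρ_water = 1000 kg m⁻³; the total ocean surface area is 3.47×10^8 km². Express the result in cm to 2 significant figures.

Keleg: ice volume = 3820 km² × 437 m = 1669 km³; 1669 × (911/1000) = 1521 km³ of water.
Spread over 3.47×10^14 m² of ocean, Δh = 1.521×10^12 / 3.47×10^14 = 4.38×10^-3 m = 0.44 cm.

≈ 0.44 cm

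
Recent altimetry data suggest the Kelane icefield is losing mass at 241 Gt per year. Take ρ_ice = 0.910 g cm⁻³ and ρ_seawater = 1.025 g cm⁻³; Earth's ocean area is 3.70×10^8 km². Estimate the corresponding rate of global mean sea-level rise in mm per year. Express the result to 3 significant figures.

≈ 0.635 mm/yr

ρ_w = 1.025 g cm⁻³ = 1025 kg m⁻³. Annual water volume added = 241 Gt / ρ_w = 2.410×10^14 kg / 1025 kg m⁻³ = 2.351×10^11 m³.
Δh per year = 2.351×10^11 / 3.70×10^14 = 6.35×10^-4 m = 0.635 mm.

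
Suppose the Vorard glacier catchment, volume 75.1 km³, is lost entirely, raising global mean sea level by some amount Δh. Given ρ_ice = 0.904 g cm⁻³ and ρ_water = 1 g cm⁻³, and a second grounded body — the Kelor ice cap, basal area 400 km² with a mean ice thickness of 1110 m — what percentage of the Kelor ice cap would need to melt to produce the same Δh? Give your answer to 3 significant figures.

≈ 16.9 %

Equal sea-level rise means equal mass of meltwater, i.e. equal mass of ice lost.
Ice mass of Vorard: 6.789×10^13 kg; ice mass of Kelor: 4.014×10^14 kg.
Fraction required = 6.789×10^13 / 4.014×10^14 = 0.169 → 16.9 %.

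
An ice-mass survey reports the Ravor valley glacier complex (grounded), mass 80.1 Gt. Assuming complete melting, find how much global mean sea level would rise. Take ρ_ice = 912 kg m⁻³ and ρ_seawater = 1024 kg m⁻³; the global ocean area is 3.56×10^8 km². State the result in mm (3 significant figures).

Ravor: 80.1 Gt = 8.010×10^13 kg; dividing by ρ_w = 1024 kg m⁻³ gives 7.822×10^10 m³ of water.
Spread over 3.56×10^14 m² of ocean, Δh = 7.822×10^10 / 3.56×10^14 = 2.20×10^-4 m = 0.220 mm.

≈ 0.220 mm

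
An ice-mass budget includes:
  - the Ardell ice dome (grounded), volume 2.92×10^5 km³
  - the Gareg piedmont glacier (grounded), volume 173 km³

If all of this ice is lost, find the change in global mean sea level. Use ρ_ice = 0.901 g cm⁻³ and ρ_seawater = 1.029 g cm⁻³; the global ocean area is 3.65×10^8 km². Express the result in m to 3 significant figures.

≈ 0.701 m

Ardell: 2.92×10^5 km³ × (901/1029) = 2.557×10^5 km³ of water.
Gareg: 173 km³ × (901/1029) = 151.5 km³ of water.
Total added water ≈ 2.558×10^14 m³ over 3.65×10^14 m² → Δh = 0.701 m.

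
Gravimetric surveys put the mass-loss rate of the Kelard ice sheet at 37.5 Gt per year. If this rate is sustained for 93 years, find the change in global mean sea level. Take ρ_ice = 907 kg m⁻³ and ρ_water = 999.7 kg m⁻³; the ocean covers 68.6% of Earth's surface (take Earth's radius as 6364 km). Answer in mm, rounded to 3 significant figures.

Total mass lost = 37.5 Gt/yr × 93 yr = 3488 Gt = 3.488×10^15 kg.
ρ_w = 999.7 kg m⁻³, so water volume = 3.488×10^15 / 999.7 = 3.489×10^12 m³.
Δh = 3.489×10^12 / 3.49×10^14 = 9.99×10^-3 m = 9.99 mm.

≈ 9.99 mm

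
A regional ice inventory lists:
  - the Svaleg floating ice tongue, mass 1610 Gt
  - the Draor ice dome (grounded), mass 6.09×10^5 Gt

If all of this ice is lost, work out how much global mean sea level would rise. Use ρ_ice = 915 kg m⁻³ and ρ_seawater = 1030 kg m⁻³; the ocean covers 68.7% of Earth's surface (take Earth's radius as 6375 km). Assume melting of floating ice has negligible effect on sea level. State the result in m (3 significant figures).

≈ 1.69 m

The Svaleg floating ice tongue is floating and already displaces its own weight of water, so its melt adds essentially nothing to sea level.
Draor: 6.09×10^5 Gt = 6.090×10^17 kg; dividing by ρ_w = 1030 kg m⁻³ gives 5.913×10^14 m³ of water.
Total added water ≈ 5.913×10^14 m³ over 3.51×10^14 m² → Δh = 1.69 m.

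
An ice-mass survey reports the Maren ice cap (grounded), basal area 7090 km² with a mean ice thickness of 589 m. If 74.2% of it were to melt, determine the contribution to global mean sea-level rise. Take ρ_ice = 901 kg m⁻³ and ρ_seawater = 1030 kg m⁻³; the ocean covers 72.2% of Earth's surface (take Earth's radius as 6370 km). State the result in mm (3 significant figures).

≈ 7.36 mm

Maren: ice volume = 7090 km² × 589 m = 4176 km³; 0.742 × 4176 × (901/1030) = 2711 km³ of water.
Spread over 3.68×10^14 m² of ocean, Δh = 2.711×10^12 / 3.68×10^14 = 7.36×10^-3 m = 7.36 mm.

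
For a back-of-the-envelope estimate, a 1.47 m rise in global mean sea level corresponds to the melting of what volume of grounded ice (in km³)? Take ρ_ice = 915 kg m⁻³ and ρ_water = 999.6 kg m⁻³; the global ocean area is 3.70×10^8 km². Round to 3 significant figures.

≈ 5.94×10^5 km³

Required water volume = Δh × A = 1.47 m × 3.70×10^14 m² = 5.439×10^14 m³ = 5.439×10^5 km³.
Ice volume = water volume × ρ_w/ρ_ice = 5.439×10^5 × 999.6/915 = 5.94×10^5 km³.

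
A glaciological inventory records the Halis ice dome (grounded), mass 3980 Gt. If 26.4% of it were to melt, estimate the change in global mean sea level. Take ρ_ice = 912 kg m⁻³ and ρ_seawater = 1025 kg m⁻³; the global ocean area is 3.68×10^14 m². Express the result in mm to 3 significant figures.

≈ 2.79 mm

Halis: 0.264 × 3980 Gt = 1.051×10^15 kg; dividing by ρ_w = 1025 kg m⁻³ gives 1.025×10^12 m³ of water.
Spread over 3.68×10^14 m² of ocean, Δh = 1.025×10^12 / 3.68×10^14 = 2.79×10^-3 m = 2.79 mm.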